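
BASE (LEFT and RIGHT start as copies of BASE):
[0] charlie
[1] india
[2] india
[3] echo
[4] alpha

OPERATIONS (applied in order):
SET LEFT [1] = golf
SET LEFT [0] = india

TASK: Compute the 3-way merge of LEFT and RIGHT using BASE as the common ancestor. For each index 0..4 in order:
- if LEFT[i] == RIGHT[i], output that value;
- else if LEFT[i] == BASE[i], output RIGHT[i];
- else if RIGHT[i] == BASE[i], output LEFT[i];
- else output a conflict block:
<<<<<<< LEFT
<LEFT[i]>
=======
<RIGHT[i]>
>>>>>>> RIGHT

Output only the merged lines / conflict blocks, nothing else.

Answer: india
golf
india
echo
alpha

Derivation:
Final LEFT:  [india, golf, india, echo, alpha]
Final RIGHT: [charlie, india, india, echo, alpha]
i=0: L=india, R=charlie=BASE -> take LEFT -> india
i=1: L=golf, R=india=BASE -> take LEFT -> golf
i=2: L=india R=india -> agree -> india
i=3: L=echo R=echo -> agree -> echo
i=4: L=alpha R=alpha -> agree -> alpha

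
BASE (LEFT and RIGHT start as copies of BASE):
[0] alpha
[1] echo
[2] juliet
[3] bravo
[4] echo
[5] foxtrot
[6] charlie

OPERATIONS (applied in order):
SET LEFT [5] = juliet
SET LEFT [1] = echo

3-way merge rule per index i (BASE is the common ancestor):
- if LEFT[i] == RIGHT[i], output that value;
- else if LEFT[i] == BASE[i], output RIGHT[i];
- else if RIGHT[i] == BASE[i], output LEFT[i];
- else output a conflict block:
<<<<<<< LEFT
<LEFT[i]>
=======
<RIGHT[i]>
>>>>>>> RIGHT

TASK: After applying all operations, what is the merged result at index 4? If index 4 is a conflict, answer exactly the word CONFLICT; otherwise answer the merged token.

Final LEFT:  [alpha, echo, juliet, bravo, echo, juliet, charlie]
Final RIGHT: [alpha, echo, juliet, bravo, echo, foxtrot, charlie]
i=0: L=alpha R=alpha -> agree -> alpha
i=1: L=echo R=echo -> agree -> echo
i=2: L=juliet R=juliet -> agree -> juliet
i=3: L=bravo R=bravo -> agree -> bravo
i=4: L=echo R=echo -> agree -> echo
i=5: L=juliet, R=foxtrot=BASE -> take LEFT -> juliet
i=6: L=charlie R=charlie -> agree -> charlie
Index 4 -> echo

Answer: echo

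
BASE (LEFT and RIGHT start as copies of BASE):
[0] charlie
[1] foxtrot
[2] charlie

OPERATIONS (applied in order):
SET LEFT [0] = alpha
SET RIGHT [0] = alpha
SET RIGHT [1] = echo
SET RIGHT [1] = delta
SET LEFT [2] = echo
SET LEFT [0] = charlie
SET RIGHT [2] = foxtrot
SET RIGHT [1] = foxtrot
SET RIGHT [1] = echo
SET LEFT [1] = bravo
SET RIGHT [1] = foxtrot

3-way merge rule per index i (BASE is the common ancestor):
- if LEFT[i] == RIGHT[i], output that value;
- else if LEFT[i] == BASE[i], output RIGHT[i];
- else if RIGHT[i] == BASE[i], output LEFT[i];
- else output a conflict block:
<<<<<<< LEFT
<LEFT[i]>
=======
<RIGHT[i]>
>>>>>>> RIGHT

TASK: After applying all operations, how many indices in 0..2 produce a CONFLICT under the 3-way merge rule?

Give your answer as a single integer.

Final LEFT:  [charlie, bravo, echo]
Final RIGHT: [alpha, foxtrot, foxtrot]
i=0: L=charlie=BASE, R=alpha -> take RIGHT -> alpha
i=1: L=bravo, R=foxtrot=BASE -> take LEFT -> bravo
i=2: BASE=charlie L=echo R=foxtrot all differ -> CONFLICT
Conflict count: 1

Answer: 1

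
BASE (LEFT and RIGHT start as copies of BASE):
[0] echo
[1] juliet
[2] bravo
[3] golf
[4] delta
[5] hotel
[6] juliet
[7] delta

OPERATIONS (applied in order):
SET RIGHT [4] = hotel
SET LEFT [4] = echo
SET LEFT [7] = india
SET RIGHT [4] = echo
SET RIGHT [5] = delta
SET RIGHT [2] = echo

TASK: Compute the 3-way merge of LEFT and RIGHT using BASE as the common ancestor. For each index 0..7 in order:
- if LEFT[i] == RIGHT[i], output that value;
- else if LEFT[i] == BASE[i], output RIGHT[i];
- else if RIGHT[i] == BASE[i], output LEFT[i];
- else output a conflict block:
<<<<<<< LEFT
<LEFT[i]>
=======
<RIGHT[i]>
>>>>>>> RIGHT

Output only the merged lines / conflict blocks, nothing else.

Final LEFT:  [echo, juliet, bravo, golf, echo, hotel, juliet, india]
Final RIGHT: [echo, juliet, echo, golf, echo, delta, juliet, delta]
i=0: L=echo R=echo -> agree -> echo
i=1: L=juliet R=juliet -> agree -> juliet
i=2: L=bravo=BASE, R=echo -> take RIGHT -> echo
i=3: L=golf R=golf -> agree -> golf
i=4: L=echo R=echo -> agree -> echo
i=5: L=hotel=BASE, R=delta -> take RIGHT -> delta
i=6: L=juliet R=juliet -> agree -> juliet
i=7: L=india, R=delta=BASE -> take LEFT -> india

Answer: echo
juliet
echo
golf
echo
delta
juliet
india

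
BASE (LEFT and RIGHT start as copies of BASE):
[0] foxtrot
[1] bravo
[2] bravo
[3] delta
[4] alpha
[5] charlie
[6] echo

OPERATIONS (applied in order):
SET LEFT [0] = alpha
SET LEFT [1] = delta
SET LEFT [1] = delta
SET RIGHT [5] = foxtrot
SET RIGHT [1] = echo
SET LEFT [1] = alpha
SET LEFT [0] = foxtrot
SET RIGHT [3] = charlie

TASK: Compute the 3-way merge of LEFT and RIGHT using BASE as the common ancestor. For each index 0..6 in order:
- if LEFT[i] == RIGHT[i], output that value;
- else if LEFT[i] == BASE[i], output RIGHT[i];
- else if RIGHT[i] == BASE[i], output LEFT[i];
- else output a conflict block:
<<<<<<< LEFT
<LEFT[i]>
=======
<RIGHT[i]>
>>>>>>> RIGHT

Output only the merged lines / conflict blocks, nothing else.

Answer: foxtrot
<<<<<<< LEFT
alpha
=======
echo
>>>>>>> RIGHT
bravo
charlie
alpha
foxtrot
echo

Derivation:
Final LEFT:  [foxtrot, alpha, bravo, delta, alpha, charlie, echo]
Final RIGHT: [foxtrot, echo, bravo, charlie, alpha, foxtrot, echo]
i=0: L=foxtrot R=foxtrot -> agree -> foxtrot
i=1: BASE=bravo L=alpha R=echo all differ -> CONFLICT
i=2: L=bravo R=bravo -> agree -> bravo
i=3: L=delta=BASE, R=charlie -> take RIGHT -> charlie
i=4: L=alpha R=alpha -> agree -> alpha
i=5: L=charlie=BASE, R=foxtrot -> take RIGHT -> foxtrot
i=6: L=echo R=echo -> agree -> echo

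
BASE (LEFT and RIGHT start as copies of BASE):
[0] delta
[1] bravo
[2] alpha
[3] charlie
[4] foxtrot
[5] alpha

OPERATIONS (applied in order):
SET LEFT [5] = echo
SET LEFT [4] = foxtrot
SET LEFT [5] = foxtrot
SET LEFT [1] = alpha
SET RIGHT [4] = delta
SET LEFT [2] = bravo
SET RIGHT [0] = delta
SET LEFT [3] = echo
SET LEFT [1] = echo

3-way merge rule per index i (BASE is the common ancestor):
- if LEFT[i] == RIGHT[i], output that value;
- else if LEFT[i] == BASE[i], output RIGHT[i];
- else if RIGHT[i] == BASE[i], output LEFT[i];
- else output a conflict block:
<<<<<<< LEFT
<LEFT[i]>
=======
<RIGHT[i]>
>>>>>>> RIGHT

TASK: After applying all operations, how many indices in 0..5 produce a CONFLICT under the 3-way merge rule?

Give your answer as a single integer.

Final LEFT:  [delta, echo, bravo, echo, foxtrot, foxtrot]
Final RIGHT: [delta, bravo, alpha, charlie, delta, alpha]
i=0: L=delta R=delta -> agree -> delta
i=1: L=echo, R=bravo=BASE -> take LEFT -> echo
i=2: L=bravo, R=alpha=BASE -> take LEFT -> bravo
i=3: L=echo, R=charlie=BASE -> take LEFT -> echo
i=4: L=foxtrot=BASE, R=delta -> take RIGHT -> delta
i=5: L=foxtrot, R=alpha=BASE -> take LEFT -> foxtrot
Conflict count: 0

Answer: 0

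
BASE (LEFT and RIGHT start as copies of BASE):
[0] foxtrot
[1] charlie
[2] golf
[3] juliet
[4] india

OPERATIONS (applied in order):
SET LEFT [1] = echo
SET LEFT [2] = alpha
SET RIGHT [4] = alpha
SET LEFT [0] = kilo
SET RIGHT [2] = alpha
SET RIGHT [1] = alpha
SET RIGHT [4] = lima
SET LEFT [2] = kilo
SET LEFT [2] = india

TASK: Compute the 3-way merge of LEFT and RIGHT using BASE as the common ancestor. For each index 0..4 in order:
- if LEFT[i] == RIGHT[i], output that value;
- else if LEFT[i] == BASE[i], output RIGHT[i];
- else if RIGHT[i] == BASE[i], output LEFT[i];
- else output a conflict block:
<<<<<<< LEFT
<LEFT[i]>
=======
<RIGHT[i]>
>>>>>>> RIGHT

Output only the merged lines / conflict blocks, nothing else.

Final LEFT:  [kilo, echo, india, juliet, india]
Final RIGHT: [foxtrot, alpha, alpha, juliet, lima]
i=0: L=kilo, R=foxtrot=BASE -> take LEFT -> kilo
i=1: BASE=charlie L=echo R=alpha all differ -> CONFLICT
i=2: BASE=golf L=india R=alpha all differ -> CONFLICT
i=3: L=juliet R=juliet -> agree -> juliet
i=4: L=india=BASE, R=lima -> take RIGHT -> lima

Answer: kilo
<<<<<<< LEFT
echo
=======
alpha
>>>>>>> RIGHT
<<<<<<< LEFT
india
=======
alpha
>>>>>>> RIGHT
juliet
lima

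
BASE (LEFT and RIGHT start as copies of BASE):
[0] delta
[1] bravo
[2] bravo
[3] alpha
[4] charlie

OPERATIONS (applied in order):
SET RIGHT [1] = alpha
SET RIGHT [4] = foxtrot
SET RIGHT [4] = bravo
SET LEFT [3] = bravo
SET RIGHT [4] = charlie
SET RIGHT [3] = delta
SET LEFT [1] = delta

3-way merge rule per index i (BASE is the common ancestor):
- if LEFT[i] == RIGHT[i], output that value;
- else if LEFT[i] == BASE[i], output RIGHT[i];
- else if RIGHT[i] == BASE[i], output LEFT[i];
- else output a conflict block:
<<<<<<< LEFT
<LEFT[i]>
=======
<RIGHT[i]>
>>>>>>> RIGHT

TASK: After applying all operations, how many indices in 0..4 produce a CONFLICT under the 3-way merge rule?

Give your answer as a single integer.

Final LEFT:  [delta, delta, bravo, bravo, charlie]
Final RIGHT: [delta, alpha, bravo, delta, charlie]
i=0: L=delta R=delta -> agree -> delta
i=1: BASE=bravo L=delta R=alpha all differ -> CONFLICT
i=2: L=bravo R=bravo -> agree -> bravo
i=3: BASE=alpha L=bravo R=delta all differ -> CONFLICT
i=4: L=charlie R=charlie -> agree -> charlie
Conflict count: 2

Answer: 2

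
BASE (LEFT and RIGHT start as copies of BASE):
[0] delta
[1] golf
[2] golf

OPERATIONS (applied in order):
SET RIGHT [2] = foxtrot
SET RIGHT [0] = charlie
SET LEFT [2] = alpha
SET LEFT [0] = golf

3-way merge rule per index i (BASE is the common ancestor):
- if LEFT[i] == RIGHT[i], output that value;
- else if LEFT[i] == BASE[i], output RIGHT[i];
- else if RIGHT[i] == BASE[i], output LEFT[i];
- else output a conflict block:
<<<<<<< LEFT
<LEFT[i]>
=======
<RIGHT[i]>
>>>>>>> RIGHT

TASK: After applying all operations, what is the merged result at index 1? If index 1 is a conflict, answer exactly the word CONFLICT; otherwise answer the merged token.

Answer: golf

Derivation:
Final LEFT:  [golf, golf, alpha]
Final RIGHT: [charlie, golf, foxtrot]
i=0: BASE=delta L=golf R=charlie all differ -> CONFLICT
i=1: L=golf R=golf -> agree -> golf
i=2: BASE=golf L=alpha R=foxtrot all differ -> CONFLICT
Index 1 -> golf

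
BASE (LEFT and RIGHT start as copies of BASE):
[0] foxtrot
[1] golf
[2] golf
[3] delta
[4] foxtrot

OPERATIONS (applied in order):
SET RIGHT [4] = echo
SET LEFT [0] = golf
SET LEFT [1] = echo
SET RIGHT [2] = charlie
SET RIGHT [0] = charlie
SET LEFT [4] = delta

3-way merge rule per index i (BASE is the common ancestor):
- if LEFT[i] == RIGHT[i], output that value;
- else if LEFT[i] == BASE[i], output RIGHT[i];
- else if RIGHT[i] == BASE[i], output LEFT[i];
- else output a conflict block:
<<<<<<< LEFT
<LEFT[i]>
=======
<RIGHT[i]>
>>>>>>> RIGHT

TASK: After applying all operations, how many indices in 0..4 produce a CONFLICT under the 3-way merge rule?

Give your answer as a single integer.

Final LEFT:  [golf, echo, golf, delta, delta]
Final RIGHT: [charlie, golf, charlie, delta, echo]
i=0: BASE=foxtrot L=golf R=charlie all differ -> CONFLICT
i=1: L=echo, R=golf=BASE -> take LEFT -> echo
i=2: L=golf=BASE, R=charlie -> take RIGHT -> charlie
i=3: L=delta R=delta -> agree -> delta
i=4: BASE=foxtrot L=delta R=echo all differ -> CONFLICT
Conflict count: 2

Answer: 2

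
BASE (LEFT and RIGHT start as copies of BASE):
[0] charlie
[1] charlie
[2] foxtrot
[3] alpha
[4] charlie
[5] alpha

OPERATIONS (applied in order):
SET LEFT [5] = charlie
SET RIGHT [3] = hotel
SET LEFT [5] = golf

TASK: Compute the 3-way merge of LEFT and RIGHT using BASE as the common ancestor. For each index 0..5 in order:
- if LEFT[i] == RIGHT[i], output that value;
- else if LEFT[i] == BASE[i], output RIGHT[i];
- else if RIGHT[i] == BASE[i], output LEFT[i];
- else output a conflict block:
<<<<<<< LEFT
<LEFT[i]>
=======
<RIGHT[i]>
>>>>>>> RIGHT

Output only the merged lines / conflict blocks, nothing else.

Final LEFT:  [charlie, charlie, foxtrot, alpha, charlie, golf]
Final RIGHT: [charlie, charlie, foxtrot, hotel, charlie, alpha]
i=0: L=charlie R=charlie -> agree -> charlie
i=1: L=charlie R=charlie -> agree -> charlie
i=2: L=foxtrot R=foxtrot -> agree -> foxtrot
i=3: L=alpha=BASE, R=hotel -> take RIGHT -> hotel
i=4: L=charlie R=charlie -> agree -> charlie
i=5: L=golf, R=alpha=BASE -> take LEFT -> golf

Answer: charlie
charlie
foxtrot
hotel
charlie
golf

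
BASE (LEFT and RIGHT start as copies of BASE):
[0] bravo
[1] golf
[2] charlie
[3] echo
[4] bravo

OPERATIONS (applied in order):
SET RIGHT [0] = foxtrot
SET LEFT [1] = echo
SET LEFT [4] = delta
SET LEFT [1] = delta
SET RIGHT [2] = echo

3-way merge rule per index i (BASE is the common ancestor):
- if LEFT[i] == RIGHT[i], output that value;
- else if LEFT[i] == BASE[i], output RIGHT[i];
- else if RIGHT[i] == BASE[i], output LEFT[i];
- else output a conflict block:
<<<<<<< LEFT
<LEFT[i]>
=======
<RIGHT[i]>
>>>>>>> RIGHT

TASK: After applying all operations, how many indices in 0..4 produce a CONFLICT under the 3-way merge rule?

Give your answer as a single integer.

Final LEFT:  [bravo, delta, charlie, echo, delta]
Final RIGHT: [foxtrot, golf, echo, echo, bravo]
i=0: L=bravo=BASE, R=foxtrot -> take RIGHT -> foxtrot
i=1: L=delta, R=golf=BASE -> take LEFT -> delta
i=2: L=charlie=BASE, R=echo -> take RIGHT -> echo
i=3: L=echo R=echo -> agree -> echo
i=4: L=delta, R=bravo=BASE -> take LEFT -> delta
Conflict count: 0

Answer: 0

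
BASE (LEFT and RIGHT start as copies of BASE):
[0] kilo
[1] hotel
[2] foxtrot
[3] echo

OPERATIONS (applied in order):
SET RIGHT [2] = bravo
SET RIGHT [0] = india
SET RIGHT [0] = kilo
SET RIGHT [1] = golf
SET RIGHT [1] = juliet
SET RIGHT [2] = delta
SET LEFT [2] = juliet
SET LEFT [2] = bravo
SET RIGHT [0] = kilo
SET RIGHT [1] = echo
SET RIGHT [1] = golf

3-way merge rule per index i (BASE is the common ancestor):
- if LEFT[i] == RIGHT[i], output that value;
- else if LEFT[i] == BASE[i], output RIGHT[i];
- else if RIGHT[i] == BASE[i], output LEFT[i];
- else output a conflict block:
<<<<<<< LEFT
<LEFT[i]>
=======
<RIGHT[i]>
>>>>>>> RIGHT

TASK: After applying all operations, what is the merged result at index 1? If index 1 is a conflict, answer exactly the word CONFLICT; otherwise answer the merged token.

Answer: golf

Derivation:
Final LEFT:  [kilo, hotel, bravo, echo]
Final RIGHT: [kilo, golf, delta, echo]
i=0: L=kilo R=kilo -> agree -> kilo
i=1: L=hotel=BASE, R=golf -> take RIGHT -> golf
i=2: BASE=foxtrot L=bravo R=delta all differ -> CONFLICT
i=3: L=echo R=echo -> agree -> echo
Index 1 -> golf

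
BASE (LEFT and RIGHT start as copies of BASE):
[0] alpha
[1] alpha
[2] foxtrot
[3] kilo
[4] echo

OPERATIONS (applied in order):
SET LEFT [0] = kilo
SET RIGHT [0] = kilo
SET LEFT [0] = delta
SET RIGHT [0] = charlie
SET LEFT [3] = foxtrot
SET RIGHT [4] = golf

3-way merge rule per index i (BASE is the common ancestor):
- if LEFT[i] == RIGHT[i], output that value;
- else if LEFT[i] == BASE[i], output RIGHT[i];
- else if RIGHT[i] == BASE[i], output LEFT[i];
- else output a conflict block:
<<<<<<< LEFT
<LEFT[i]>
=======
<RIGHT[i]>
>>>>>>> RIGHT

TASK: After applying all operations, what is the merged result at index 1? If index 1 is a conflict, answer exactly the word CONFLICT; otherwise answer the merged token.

Answer: alpha

Derivation:
Final LEFT:  [delta, alpha, foxtrot, foxtrot, echo]
Final RIGHT: [charlie, alpha, foxtrot, kilo, golf]
i=0: BASE=alpha L=delta R=charlie all differ -> CONFLICT
i=1: L=alpha R=alpha -> agree -> alpha
i=2: L=foxtrot R=foxtrot -> agree -> foxtrot
i=3: L=foxtrot, R=kilo=BASE -> take LEFT -> foxtrot
i=4: L=echo=BASE, R=golf -> take RIGHT -> golf
Index 1 -> alpha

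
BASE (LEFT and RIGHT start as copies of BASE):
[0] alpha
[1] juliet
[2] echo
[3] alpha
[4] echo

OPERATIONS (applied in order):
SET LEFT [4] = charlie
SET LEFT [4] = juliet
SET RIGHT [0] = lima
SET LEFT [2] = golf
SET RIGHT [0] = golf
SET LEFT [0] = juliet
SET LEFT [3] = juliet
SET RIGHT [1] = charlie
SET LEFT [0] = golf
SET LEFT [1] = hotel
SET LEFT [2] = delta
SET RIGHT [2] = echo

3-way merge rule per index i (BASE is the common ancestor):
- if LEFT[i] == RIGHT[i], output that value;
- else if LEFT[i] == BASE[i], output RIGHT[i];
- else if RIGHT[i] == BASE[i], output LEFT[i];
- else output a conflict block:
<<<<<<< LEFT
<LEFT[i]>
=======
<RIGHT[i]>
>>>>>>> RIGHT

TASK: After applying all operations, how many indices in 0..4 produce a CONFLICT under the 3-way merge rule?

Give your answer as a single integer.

Final LEFT:  [golf, hotel, delta, juliet, juliet]
Final RIGHT: [golf, charlie, echo, alpha, echo]
i=0: L=golf R=golf -> agree -> golf
i=1: BASE=juliet L=hotel R=charlie all differ -> CONFLICT
i=2: L=delta, R=echo=BASE -> take LEFT -> delta
i=3: L=juliet, R=alpha=BASE -> take LEFT -> juliet
i=4: L=juliet, R=echo=BASE -> take LEFT -> juliet
Conflict count: 1

Answer: 1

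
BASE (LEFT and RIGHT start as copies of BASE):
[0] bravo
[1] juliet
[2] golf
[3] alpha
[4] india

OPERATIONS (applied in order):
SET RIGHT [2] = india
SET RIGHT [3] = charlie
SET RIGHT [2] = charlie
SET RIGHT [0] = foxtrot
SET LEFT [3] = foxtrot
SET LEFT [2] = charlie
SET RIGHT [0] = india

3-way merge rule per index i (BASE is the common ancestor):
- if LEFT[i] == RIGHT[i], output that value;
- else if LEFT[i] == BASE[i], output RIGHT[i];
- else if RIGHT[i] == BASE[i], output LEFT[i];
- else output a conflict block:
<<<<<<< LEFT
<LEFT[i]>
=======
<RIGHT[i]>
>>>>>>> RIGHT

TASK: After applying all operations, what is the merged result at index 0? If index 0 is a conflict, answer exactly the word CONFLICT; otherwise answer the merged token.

Answer: india

Derivation:
Final LEFT:  [bravo, juliet, charlie, foxtrot, india]
Final RIGHT: [india, juliet, charlie, charlie, india]
i=0: L=bravo=BASE, R=india -> take RIGHT -> india
i=1: L=juliet R=juliet -> agree -> juliet
i=2: L=charlie R=charlie -> agree -> charlie
i=3: BASE=alpha L=foxtrot R=charlie all differ -> CONFLICT
i=4: L=india R=india -> agree -> india
Index 0 -> india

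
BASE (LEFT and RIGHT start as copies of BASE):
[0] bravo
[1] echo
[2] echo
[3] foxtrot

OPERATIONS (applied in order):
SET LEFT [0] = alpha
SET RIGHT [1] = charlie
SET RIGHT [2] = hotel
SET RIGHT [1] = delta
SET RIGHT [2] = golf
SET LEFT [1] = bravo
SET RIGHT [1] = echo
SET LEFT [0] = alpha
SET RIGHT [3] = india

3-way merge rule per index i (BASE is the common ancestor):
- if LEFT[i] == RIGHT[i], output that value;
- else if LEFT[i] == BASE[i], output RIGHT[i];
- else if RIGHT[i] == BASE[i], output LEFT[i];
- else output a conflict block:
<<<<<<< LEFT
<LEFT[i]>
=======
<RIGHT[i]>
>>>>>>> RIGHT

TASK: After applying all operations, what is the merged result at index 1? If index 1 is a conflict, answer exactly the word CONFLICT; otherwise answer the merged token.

Answer: bravo

Derivation:
Final LEFT:  [alpha, bravo, echo, foxtrot]
Final RIGHT: [bravo, echo, golf, india]
i=0: L=alpha, R=bravo=BASE -> take LEFT -> alpha
i=1: L=bravo, R=echo=BASE -> take LEFT -> bravo
i=2: L=echo=BASE, R=golf -> take RIGHT -> golf
i=3: L=foxtrot=BASE, R=india -> take RIGHT -> india
Index 1 -> bravo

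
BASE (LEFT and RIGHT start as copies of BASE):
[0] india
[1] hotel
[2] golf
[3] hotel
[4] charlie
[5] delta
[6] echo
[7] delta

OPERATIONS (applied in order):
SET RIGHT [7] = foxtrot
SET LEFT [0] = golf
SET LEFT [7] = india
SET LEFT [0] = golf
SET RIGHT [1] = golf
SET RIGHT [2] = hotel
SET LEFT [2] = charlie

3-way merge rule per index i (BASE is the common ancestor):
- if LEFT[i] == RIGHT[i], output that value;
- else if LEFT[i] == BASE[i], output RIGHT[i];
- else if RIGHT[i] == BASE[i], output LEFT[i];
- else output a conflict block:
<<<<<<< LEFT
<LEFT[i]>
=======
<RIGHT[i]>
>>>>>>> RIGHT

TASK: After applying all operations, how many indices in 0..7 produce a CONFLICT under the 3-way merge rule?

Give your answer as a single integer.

Answer: 2

Derivation:
Final LEFT:  [golf, hotel, charlie, hotel, charlie, delta, echo, india]
Final RIGHT: [india, golf, hotel, hotel, charlie, delta, echo, foxtrot]
i=0: L=golf, R=india=BASE -> take LEFT -> golf
i=1: L=hotel=BASE, R=golf -> take RIGHT -> golf
i=2: BASE=golf L=charlie R=hotel all differ -> CONFLICT
i=3: L=hotel R=hotel -> agree -> hotel
i=4: L=charlie R=charlie -> agree -> charlie
i=5: L=delta R=delta -> agree -> delta
i=6: L=echo R=echo -> agree -> echo
i=7: BASE=delta L=india R=foxtrot all differ -> CONFLICT
Conflict count: 2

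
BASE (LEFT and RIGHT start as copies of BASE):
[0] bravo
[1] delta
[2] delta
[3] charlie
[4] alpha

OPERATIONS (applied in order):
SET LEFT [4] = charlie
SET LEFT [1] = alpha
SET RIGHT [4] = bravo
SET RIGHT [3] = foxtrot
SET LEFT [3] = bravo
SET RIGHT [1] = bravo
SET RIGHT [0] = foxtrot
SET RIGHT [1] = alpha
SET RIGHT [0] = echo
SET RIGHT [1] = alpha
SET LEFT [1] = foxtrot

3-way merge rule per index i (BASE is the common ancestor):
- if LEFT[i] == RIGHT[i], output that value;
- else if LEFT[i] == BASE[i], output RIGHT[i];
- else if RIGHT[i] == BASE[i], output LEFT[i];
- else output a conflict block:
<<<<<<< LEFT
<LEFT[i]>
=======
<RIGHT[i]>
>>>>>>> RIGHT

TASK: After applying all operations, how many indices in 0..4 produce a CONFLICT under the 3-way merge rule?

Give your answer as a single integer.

Final LEFT:  [bravo, foxtrot, delta, bravo, charlie]
Final RIGHT: [echo, alpha, delta, foxtrot, bravo]
i=0: L=bravo=BASE, R=echo -> take RIGHT -> echo
i=1: BASE=delta L=foxtrot R=alpha all differ -> CONFLICT
i=2: L=delta R=delta -> agree -> delta
i=3: BASE=charlie L=bravo R=foxtrot all differ -> CONFLICT
i=4: BASE=alpha L=charlie R=bravo all differ -> CONFLICT
Conflict count: 3

Answer: 3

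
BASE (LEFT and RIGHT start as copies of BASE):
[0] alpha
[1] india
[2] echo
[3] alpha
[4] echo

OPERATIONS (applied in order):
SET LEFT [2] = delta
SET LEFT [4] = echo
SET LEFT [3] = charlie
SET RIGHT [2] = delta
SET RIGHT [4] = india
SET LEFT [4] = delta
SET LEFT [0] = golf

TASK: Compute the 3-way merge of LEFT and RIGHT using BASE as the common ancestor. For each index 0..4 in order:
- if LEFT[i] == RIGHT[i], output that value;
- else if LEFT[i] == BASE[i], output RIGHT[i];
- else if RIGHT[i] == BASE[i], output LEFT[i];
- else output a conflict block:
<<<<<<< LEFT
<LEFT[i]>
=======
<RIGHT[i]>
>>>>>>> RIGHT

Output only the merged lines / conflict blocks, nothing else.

Final LEFT:  [golf, india, delta, charlie, delta]
Final RIGHT: [alpha, india, delta, alpha, india]
i=0: L=golf, R=alpha=BASE -> take LEFT -> golf
i=1: L=india R=india -> agree -> india
i=2: L=delta R=delta -> agree -> delta
i=3: L=charlie, R=alpha=BASE -> take LEFT -> charlie
i=4: BASE=echo L=delta R=india all differ -> CONFLICT

Answer: golf
india
delta
charlie
<<<<<<< LEFT
delta
=======
india
>>>>>>> RIGHT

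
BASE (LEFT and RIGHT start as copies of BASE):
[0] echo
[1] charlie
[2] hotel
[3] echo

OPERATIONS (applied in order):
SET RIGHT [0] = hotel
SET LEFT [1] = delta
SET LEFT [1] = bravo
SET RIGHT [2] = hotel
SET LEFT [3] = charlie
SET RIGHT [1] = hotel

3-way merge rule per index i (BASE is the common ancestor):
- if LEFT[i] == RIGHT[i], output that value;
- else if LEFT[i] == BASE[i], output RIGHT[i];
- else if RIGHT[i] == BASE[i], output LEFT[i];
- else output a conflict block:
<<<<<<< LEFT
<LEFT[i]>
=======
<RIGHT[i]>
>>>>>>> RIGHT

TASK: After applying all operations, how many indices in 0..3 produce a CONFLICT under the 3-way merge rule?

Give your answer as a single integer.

Answer: 1

Derivation:
Final LEFT:  [echo, bravo, hotel, charlie]
Final RIGHT: [hotel, hotel, hotel, echo]
i=0: L=echo=BASE, R=hotel -> take RIGHT -> hotel
i=1: BASE=charlie L=bravo R=hotel all differ -> CONFLICT
i=2: L=hotel R=hotel -> agree -> hotel
i=3: L=charlie, R=echo=BASE -> take LEFT -> charlie
Conflict count: 1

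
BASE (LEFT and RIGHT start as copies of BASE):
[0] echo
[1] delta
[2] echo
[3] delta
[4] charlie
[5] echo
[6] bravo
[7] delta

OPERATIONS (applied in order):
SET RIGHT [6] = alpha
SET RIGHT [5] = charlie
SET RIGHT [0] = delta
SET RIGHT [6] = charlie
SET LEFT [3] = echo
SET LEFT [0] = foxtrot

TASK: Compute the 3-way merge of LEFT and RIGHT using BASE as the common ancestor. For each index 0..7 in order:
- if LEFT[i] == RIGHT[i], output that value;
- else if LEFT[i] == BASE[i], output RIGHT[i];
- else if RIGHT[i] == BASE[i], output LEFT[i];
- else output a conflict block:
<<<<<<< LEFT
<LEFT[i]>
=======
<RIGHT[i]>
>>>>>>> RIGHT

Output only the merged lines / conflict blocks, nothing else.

Answer: <<<<<<< LEFT
foxtrot
=======
delta
>>>>>>> RIGHT
delta
echo
echo
charlie
charlie
charlie
delta

Derivation:
Final LEFT:  [foxtrot, delta, echo, echo, charlie, echo, bravo, delta]
Final RIGHT: [delta, delta, echo, delta, charlie, charlie, charlie, delta]
i=0: BASE=echo L=foxtrot R=delta all differ -> CONFLICT
i=1: L=delta R=delta -> agree -> delta
i=2: L=echo R=echo -> agree -> echo
i=3: L=echo, R=delta=BASE -> take LEFT -> echo
i=4: L=charlie R=charlie -> agree -> charlie
i=5: L=echo=BASE, R=charlie -> take RIGHT -> charlie
i=6: L=bravo=BASE, R=charlie -> take RIGHT -> charlie
i=7: L=delta R=delta -> agree -> delta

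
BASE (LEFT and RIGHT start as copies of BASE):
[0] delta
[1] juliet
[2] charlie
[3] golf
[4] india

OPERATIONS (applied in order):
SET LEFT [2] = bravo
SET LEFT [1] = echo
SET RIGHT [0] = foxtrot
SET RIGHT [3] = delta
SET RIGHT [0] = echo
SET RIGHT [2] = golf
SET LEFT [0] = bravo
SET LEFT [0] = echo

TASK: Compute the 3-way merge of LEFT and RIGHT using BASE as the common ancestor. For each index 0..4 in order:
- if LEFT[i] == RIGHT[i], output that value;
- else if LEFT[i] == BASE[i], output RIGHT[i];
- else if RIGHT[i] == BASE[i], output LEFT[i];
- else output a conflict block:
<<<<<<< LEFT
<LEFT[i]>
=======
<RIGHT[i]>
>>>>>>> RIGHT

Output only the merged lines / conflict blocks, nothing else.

Final LEFT:  [echo, echo, bravo, golf, india]
Final RIGHT: [echo, juliet, golf, delta, india]
i=0: L=echo R=echo -> agree -> echo
i=1: L=echo, R=juliet=BASE -> take LEFT -> echo
i=2: BASE=charlie L=bravo R=golf all differ -> CONFLICT
i=3: L=golf=BASE, R=delta -> take RIGHT -> delta
i=4: L=india R=india -> agree -> india

Answer: echo
echo
<<<<<<< LEFT
bravo
=======
golf
>>>>>>> RIGHT
delta
india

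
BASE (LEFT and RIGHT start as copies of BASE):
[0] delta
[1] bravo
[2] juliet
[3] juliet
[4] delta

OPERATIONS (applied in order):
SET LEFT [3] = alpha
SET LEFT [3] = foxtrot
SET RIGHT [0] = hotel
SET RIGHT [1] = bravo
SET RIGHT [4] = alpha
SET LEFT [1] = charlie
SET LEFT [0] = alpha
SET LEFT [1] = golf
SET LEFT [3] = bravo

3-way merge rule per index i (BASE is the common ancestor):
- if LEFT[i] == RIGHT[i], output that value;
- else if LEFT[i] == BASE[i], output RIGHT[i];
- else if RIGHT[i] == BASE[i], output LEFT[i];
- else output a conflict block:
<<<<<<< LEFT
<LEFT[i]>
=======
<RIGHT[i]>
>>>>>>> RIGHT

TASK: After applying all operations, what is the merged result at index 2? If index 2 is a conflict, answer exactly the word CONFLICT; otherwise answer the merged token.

Final LEFT:  [alpha, golf, juliet, bravo, delta]
Final RIGHT: [hotel, bravo, juliet, juliet, alpha]
i=0: BASE=delta L=alpha R=hotel all differ -> CONFLICT
i=1: L=golf, R=bravo=BASE -> take LEFT -> golf
i=2: L=juliet R=juliet -> agree -> juliet
i=3: L=bravo, R=juliet=BASE -> take LEFT -> bravo
i=4: L=delta=BASE, R=alpha -> take RIGHT -> alpha
Index 2 -> juliet

Answer: juliet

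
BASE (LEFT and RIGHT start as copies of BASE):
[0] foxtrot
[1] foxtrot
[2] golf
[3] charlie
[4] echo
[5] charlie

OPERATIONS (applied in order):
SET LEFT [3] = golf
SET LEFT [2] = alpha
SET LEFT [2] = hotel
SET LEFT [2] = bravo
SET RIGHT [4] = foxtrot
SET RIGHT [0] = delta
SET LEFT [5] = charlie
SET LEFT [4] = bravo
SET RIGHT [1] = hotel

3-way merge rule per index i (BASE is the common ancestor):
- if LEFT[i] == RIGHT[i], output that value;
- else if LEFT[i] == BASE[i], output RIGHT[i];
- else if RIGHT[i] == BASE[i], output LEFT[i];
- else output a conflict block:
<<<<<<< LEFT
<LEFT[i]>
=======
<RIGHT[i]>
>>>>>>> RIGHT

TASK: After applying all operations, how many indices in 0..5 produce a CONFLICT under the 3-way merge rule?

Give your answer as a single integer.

Final LEFT:  [foxtrot, foxtrot, bravo, golf, bravo, charlie]
Final RIGHT: [delta, hotel, golf, charlie, foxtrot, charlie]
i=0: L=foxtrot=BASE, R=delta -> take RIGHT -> delta
i=1: L=foxtrot=BASE, R=hotel -> take RIGHT -> hotel
i=2: L=bravo, R=golf=BASE -> take LEFT -> bravo
i=3: L=golf, R=charlie=BASE -> take LEFT -> golf
i=4: BASE=echo L=bravo R=foxtrot all differ -> CONFLICT
i=5: L=charlie R=charlie -> agree -> charlie
Conflict count: 1

Answer: 1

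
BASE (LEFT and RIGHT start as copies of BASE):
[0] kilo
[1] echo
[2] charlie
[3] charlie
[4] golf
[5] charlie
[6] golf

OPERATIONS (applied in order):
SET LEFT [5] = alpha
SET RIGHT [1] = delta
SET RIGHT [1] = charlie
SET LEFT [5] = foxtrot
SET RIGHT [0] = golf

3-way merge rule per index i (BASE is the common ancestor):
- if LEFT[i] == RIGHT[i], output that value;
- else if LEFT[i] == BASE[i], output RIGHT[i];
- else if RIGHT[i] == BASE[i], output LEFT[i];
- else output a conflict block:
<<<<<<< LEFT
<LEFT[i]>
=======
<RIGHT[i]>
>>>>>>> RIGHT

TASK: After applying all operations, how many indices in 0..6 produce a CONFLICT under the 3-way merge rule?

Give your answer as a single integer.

Answer: 0

Derivation:
Final LEFT:  [kilo, echo, charlie, charlie, golf, foxtrot, golf]
Final RIGHT: [golf, charlie, charlie, charlie, golf, charlie, golf]
i=0: L=kilo=BASE, R=golf -> take RIGHT -> golf
i=1: L=echo=BASE, R=charlie -> take RIGHT -> charlie
i=2: L=charlie R=charlie -> agree -> charlie
i=3: L=charlie R=charlie -> agree -> charlie
i=4: L=golf R=golf -> agree -> golf
i=5: L=foxtrot, R=charlie=BASE -> take LEFT -> foxtrot
i=6: L=golf R=golf -> agree -> golf
Conflict count: 0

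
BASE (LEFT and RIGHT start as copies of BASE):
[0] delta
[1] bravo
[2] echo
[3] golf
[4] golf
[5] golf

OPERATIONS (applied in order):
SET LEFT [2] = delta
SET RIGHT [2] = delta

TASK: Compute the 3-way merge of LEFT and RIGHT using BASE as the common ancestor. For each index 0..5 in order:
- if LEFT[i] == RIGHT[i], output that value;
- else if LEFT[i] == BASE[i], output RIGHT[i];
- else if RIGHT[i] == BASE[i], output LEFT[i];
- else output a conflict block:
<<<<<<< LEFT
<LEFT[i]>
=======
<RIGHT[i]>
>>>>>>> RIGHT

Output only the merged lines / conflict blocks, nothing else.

Answer: delta
bravo
delta
golf
golf
golf

Derivation:
Final LEFT:  [delta, bravo, delta, golf, golf, golf]
Final RIGHT: [delta, bravo, delta, golf, golf, golf]
i=0: L=delta R=delta -> agree -> delta
i=1: L=bravo R=bravo -> agree -> bravo
i=2: L=delta R=delta -> agree -> delta
i=3: L=golf R=golf -> agree -> golf
i=4: L=golf R=golf -> agree -> golf
i=5: L=golf R=golf -> agree -> golf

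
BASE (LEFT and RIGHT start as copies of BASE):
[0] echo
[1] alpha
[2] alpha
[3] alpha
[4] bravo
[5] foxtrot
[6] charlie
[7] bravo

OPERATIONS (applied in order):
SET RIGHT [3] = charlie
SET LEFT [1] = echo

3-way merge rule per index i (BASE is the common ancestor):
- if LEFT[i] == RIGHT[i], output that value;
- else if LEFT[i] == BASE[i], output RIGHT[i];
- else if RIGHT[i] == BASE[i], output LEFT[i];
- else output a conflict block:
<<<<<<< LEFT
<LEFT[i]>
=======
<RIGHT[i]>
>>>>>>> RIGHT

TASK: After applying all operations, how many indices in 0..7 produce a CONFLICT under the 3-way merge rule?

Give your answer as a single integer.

Final LEFT:  [echo, echo, alpha, alpha, bravo, foxtrot, charlie, bravo]
Final RIGHT: [echo, alpha, alpha, charlie, bravo, foxtrot, charlie, bravo]
i=0: L=echo R=echo -> agree -> echo
i=1: L=echo, R=alpha=BASE -> take LEFT -> echo
i=2: L=alpha R=alpha -> agree -> alpha
i=3: L=alpha=BASE, R=charlie -> take RIGHT -> charlie
i=4: L=bravo R=bravo -> agree -> bravo
i=5: L=foxtrot R=foxtrot -> agree -> foxtrot
i=6: L=charlie R=charlie -> agree -> charlie
i=7: L=bravo R=bravo -> agree -> bravo
Conflict count: 0

Answer: 0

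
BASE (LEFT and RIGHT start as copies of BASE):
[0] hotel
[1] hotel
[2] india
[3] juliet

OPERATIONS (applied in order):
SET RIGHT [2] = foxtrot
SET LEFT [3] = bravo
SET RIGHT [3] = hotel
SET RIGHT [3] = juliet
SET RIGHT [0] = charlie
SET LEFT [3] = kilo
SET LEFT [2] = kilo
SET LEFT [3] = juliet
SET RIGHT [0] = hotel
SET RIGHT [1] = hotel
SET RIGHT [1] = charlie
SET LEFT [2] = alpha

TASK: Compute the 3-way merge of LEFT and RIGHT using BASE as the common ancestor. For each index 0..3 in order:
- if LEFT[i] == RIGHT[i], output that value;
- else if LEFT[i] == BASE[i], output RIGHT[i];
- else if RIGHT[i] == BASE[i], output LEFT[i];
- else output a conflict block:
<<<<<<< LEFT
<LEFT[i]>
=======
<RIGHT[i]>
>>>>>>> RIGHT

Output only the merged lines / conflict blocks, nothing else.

Final LEFT:  [hotel, hotel, alpha, juliet]
Final RIGHT: [hotel, charlie, foxtrot, juliet]
i=0: L=hotel R=hotel -> agree -> hotel
i=1: L=hotel=BASE, R=charlie -> take RIGHT -> charlie
i=2: BASE=india L=alpha R=foxtrot all differ -> CONFLICT
i=3: L=juliet R=juliet -> agree -> juliet

Answer: hotel
charlie
<<<<<<< LEFT
alpha
=======
foxtrot
>>>>>>> RIGHT
juliet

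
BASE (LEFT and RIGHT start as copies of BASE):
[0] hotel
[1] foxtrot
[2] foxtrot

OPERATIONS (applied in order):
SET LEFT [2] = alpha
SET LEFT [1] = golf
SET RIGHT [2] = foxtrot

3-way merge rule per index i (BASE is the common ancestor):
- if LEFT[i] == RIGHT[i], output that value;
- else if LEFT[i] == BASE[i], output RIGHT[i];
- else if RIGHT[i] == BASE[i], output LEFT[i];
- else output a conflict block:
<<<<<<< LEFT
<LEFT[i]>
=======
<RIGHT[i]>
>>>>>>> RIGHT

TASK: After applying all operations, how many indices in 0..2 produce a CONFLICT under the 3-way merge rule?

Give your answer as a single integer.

Final LEFT:  [hotel, golf, alpha]
Final RIGHT: [hotel, foxtrot, foxtrot]
i=0: L=hotel R=hotel -> agree -> hotel
i=1: L=golf, R=foxtrot=BASE -> take LEFT -> golf
i=2: L=alpha, R=foxtrot=BASE -> take LEFT -> alpha
Conflict count: 0

Answer: 0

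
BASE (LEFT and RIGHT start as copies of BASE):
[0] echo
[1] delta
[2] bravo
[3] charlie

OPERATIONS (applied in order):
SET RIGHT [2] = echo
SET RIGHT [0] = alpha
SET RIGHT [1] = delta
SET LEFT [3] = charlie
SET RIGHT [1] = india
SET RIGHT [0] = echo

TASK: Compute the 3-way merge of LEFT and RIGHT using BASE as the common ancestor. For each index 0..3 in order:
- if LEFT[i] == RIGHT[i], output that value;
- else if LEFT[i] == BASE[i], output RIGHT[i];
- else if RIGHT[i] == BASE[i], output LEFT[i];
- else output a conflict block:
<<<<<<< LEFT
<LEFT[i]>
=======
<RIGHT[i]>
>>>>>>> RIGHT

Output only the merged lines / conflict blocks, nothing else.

Final LEFT:  [echo, delta, bravo, charlie]
Final RIGHT: [echo, india, echo, charlie]
i=0: L=echo R=echo -> agree -> echo
i=1: L=delta=BASE, R=india -> take RIGHT -> india
i=2: L=bravo=BASE, R=echo -> take RIGHT -> echo
i=3: L=charlie R=charlie -> agree -> charlie

Answer: echo
india
echo
charlie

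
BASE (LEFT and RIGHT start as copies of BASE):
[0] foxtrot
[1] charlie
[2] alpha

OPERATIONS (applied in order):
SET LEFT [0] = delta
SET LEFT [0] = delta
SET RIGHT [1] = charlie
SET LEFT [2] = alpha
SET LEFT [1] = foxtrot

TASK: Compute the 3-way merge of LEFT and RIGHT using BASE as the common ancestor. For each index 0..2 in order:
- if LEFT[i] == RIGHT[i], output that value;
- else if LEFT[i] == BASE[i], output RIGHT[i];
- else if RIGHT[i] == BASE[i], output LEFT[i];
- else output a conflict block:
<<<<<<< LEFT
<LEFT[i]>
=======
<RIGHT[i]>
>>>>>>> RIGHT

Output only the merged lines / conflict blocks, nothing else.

Answer: delta
foxtrot
alpha

Derivation:
Final LEFT:  [delta, foxtrot, alpha]
Final RIGHT: [foxtrot, charlie, alpha]
i=0: L=delta, R=foxtrot=BASE -> take LEFT -> delta
i=1: L=foxtrot, R=charlie=BASE -> take LEFT -> foxtrot
i=2: L=alpha R=alpha -> agree -> alpha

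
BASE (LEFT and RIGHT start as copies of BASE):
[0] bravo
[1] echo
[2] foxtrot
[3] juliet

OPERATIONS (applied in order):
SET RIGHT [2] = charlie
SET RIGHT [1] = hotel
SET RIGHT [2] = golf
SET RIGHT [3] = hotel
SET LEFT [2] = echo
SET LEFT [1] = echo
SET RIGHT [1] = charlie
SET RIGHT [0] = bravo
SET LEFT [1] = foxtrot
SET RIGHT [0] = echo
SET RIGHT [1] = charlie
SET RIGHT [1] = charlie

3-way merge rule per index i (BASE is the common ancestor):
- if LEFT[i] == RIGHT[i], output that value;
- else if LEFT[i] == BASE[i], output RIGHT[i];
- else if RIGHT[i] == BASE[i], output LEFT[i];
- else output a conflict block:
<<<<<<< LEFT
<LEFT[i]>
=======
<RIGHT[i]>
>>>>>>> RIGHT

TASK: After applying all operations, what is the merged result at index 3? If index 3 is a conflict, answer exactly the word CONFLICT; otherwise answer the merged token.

Answer: hotel

Derivation:
Final LEFT:  [bravo, foxtrot, echo, juliet]
Final RIGHT: [echo, charlie, golf, hotel]
i=0: L=bravo=BASE, R=echo -> take RIGHT -> echo
i=1: BASE=echo L=foxtrot R=charlie all differ -> CONFLICT
i=2: BASE=foxtrot L=echo R=golf all differ -> CONFLICT
i=3: L=juliet=BASE, R=hotel -> take RIGHT -> hotel
Index 3 -> hotel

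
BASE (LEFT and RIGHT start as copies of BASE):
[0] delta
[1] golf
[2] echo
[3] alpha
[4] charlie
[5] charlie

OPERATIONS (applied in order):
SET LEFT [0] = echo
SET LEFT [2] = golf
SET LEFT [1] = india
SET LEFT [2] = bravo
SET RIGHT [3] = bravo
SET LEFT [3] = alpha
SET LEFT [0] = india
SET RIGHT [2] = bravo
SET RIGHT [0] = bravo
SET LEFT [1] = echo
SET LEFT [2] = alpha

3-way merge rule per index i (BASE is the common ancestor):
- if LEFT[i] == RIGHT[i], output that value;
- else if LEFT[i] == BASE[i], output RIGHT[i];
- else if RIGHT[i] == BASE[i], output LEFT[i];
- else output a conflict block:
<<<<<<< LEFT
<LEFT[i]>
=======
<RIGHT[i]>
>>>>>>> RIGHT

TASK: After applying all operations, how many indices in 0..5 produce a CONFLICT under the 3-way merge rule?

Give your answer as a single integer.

Final LEFT:  [india, echo, alpha, alpha, charlie, charlie]
Final RIGHT: [bravo, golf, bravo, bravo, charlie, charlie]
i=0: BASE=delta L=india R=bravo all differ -> CONFLICT
i=1: L=echo, R=golf=BASE -> take LEFT -> echo
i=2: BASE=echo L=alpha R=bravo all differ -> CONFLICT
i=3: L=alpha=BASE, R=bravo -> take RIGHT -> bravo
i=4: L=charlie R=charlie -> agree -> charlie
i=5: L=charlie R=charlie -> agree -> charlie
Conflict count: 2

Answer: 2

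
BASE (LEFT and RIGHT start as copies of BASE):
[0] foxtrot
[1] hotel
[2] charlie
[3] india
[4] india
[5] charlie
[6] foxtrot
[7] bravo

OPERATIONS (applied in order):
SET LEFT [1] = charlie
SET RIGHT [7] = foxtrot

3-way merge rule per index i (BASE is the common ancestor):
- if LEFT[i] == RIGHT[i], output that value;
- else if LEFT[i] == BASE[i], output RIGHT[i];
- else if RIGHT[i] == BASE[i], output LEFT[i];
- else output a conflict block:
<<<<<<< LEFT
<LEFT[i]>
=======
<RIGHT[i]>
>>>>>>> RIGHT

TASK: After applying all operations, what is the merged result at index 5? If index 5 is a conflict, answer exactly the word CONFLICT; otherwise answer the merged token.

Final LEFT:  [foxtrot, charlie, charlie, india, india, charlie, foxtrot, bravo]
Final RIGHT: [foxtrot, hotel, charlie, india, india, charlie, foxtrot, foxtrot]
i=0: L=foxtrot R=foxtrot -> agree -> foxtrot
i=1: L=charlie, R=hotel=BASE -> take LEFT -> charlie
i=2: L=charlie R=charlie -> agree -> charlie
i=3: L=india R=india -> agree -> india
i=4: L=india R=india -> agree -> india
i=5: L=charlie R=charlie -> agree -> charlie
i=6: L=foxtrot R=foxtrot -> agree -> foxtrot
i=7: L=bravo=BASE, R=foxtrot -> take RIGHT -> foxtrot
Index 5 -> charlie

Answer: charlie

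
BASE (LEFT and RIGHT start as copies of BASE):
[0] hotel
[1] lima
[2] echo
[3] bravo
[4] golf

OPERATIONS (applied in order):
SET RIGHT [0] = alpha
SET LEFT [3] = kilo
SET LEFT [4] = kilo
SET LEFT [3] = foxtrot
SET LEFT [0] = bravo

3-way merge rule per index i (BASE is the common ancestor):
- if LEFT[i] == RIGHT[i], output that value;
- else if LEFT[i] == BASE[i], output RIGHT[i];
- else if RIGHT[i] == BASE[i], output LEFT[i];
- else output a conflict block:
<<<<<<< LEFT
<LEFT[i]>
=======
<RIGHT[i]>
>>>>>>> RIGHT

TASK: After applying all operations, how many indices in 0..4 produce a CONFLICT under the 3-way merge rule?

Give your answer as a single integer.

Answer: 1

Derivation:
Final LEFT:  [bravo, lima, echo, foxtrot, kilo]
Final RIGHT: [alpha, lima, echo, bravo, golf]
i=0: BASE=hotel L=bravo R=alpha all differ -> CONFLICT
i=1: L=lima R=lima -> agree -> lima
i=2: L=echo R=echo -> agree -> echo
i=3: L=foxtrot, R=bravo=BASE -> take LEFT -> foxtrot
i=4: L=kilo, R=golf=BASE -> take LEFT -> kilo
Conflict count: 1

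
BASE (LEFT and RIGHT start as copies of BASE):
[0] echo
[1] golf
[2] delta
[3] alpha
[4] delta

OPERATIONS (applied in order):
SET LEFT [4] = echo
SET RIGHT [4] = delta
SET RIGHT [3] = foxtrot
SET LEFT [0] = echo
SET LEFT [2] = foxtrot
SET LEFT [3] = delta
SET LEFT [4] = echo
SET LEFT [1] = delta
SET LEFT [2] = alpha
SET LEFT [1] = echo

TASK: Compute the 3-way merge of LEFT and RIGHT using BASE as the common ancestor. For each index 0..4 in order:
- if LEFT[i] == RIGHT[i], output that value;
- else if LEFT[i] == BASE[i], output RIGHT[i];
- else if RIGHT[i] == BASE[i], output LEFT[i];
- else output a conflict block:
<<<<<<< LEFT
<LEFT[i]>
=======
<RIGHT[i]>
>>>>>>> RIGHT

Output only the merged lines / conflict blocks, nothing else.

Answer: echo
echo
alpha
<<<<<<< LEFT
delta
=======
foxtrot
>>>>>>> RIGHT
echo

Derivation:
Final LEFT:  [echo, echo, alpha, delta, echo]
Final RIGHT: [echo, golf, delta, foxtrot, delta]
i=0: L=echo R=echo -> agree -> echo
i=1: L=echo, R=golf=BASE -> take LEFT -> echo
i=2: L=alpha, R=delta=BASE -> take LEFT -> alpha
i=3: BASE=alpha L=delta R=foxtrot all differ -> CONFLICT
i=4: L=echo, R=delta=BASE -> take LEFT -> echo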